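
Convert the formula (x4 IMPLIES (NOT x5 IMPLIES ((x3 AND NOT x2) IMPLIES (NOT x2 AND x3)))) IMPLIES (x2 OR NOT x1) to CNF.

(x4 IMPLIES (NOT x5 IMPLIES ((x3 AND NOT x2) IMPLIES (NOT x2 AND x3)))) IMPLIES (x2 OR NOT x1)
≡ NOT (x4 IMPLIES (NOT x5 IMPLIES ((x3 AND NOT x2) IMPLIES (NOT x2 AND x3)))) OR x2 OR NOT x1   (eliminate IMPLIES)
≡ NOT (NOT x4 OR (NOT x5 IMPLIES ((x3 AND NOT x2) IMPLIES (NOT x2 AND x3)))) OR x2 OR NOT x1   (eliminate IMPLIES)
≡ NOT (NOT x4 OR NOT NOT x5 OR ((x3 AND NOT x2) IMPLIES (NOT x2 AND x3))) OR x2 OR NOT x1   (eliminate IMPLIES)
≡ NOT (NOT x4 OR NOT NOT x5 OR NOT (x3 AND NOT x2) OR (NOT x2 AND x3)) OR x2 OR NOT x1   (eliminate IMPLIES)
≡ (NOT NOT x4 AND NOT NOT NOT x5 AND NOT NOT (x3 AND NOT x2) AND NOT (NOT x2 AND x3)) OR x2 OR NOT x1   (De Morgan)
≡ (x4 AND NOT NOT NOT x5 AND NOT NOT (x3 AND NOT x2) AND NOT (NOT x2 AND x3)) OR x2 OR NOT x1   (double negation)
≡ (x4 AND NOT x5 AND NOT NOT (x3 AND NOT x2) AND NOT (NOT x2 AND x3)) OR x2 OR NOT x1   (double negation)
≡ (x4 AND NOT x5 AND x3 AND NOT x2 AND NOT (NOT x2 AND x3)) OR x2 OR NOT x1   (double negation)
≡ (x4 AND NOT x5 AND x3 AND NOT x2 AND (NOT NOT x2 OR NOT x3)) OR x2 OR NOT x1   (De Morgan)
≡ (x4 AND NOT x5 AND x3 AND NOT x2 AND (x2 OR NOT x3)) OR x2 OR NOT x1   (double negation)
≡ (x4 OR x2 OR NOT x1) AND (NOT x5 OR x2 OR NOT x1) AND (x3 OR x2 OR NOT x1) AND (NOT x2 OR x2 OR NOT x1) AND (x2 OR NOT x3 OR x2 OR NOT x1)   (distribute OR over AND)
≡ (x4 OR x2 OR NOT x1) AND (NOT x5 OR x2 OR NOT x1) AND (x3 OR x2 OR NOT x1) AND (x2 OR NOT x3 OR NOT x1)   (simplify)

(x4 OR x2 OR NOT x1) AND (NOT x5 OR x2 OR NOT x1) AND (x3 OR x2 OR NOT x1) AND (x2 OR NOT x3 OR NOT x1)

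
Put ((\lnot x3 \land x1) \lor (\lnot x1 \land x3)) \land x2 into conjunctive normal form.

(\lnot x3 \lor \lnot x1) \land (x1 \lor x3) \land x2

((\lnot x3 \land x1) \lor (\lnot x1 \land x3)) \land x2
⇔ (\lnot x3 \lor \lnot x1) \land (\lnot x3 \lor x3) \land (x1 \lor \lnot x1) \land (x1 \lor x3) \land x2   [distribute \lor over \land]
⇔ (\lnot x3 \lor \lnot x1) \land (x1 \lor x3) \land x2   [simplify]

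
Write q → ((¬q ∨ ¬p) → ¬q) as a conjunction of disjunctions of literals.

q → ((¬q ∨ ¬p) → ¬q)
≡ ¬q ∨ ((¬q ∨ ¬p) → ¬q)   [eliminate →]
≡ ¬q ∨ ¬(¬q ∨ ¬p) ∨ ¬q   [eliminate →]
≡ ¬q ∨ (¬¬q ∧ ¬¬p) ∨ ¬q   [De Morgan]
≡ ¬q ∨ (q ∧ ¬¬p) ∨ ¬q   [double negation]
≡ ¬q ∨ (q ∧ p) ∨ ¬q   [double negation]
≡ (¬q ∨ q ∨ ¬q) ∧ (¬q ∨ p ∨ ¬q)   [distribute ∨ over ∧]
≡ ¬q ∨ p   [simplify]

¬q ∨ p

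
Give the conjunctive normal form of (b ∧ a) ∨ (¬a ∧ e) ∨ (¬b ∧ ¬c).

(b ∧ a) ∨ (¬a ∧ e) ∨ (¬b ∧ ¬c)
≡ (b ∨ ¬a ∨ ¬b) ∧ (b ∨ ¬a ∨ ¬c) ∧ (b ∨ e ∨ ¬b) ∧ (b ∨ e ∨ ¬c) ∧ (a ∨ ¬a ∨ ¬b) ∧ (a ∨ ¬a ∨ ¬c) ∧ (a ∨ e ∨ ¬b) ∧ (a ∨ e ∨ ¬c)   [distribute ∨ over ∧]
≡ (b ∨ ¬a ∨ ¬c) ∧ (b ∨ e ∨ ¬c) ∧ (a ∨ e ∨ ¬b) ∧ (a ∨ e ∨ ¬c)   [simplify]

(b ∨ ¬a ∨ ¬c) ∧ (b ∨ e ∨ ¬c) ∧ (a ∨ e ∨ ¬b) ∧ (a ∨ e ∨ ¬c)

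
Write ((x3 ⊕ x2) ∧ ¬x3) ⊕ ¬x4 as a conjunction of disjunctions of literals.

((x3 ⊕ x2) ∧ ¬x3) ⊕ ¬x4
≡ (((x3 ⊕ x2) ∧ ¬x3) ∨ ¬x4) ∧ ¬((x3 ⊕ x2) ∧ ¬x3 ∧ ¬x4)   (expand ⊕)
≡ (((x3 ∨ x2) ∧ ¬(x3 ∧ x2) ∧ ¬x3) ∨ ¬x4) ∧ ¬((x3 ⊕ x2) ∧ ¬x3 ∧ ¬x4)   (expand ⊕)
≡ (((x3 ∨ x2) ∧ ¬(x3 ∧ x2) ∧ ¬x3) ∨ ¬x4) ∧ ¬((x3 ∨ x2) ∧ ¬(x3 ∧ x2) ∧ ¬x3 ∧ ¬x4)   (expand ⊕)
≡ (((x3 ∨ x2) ∧ (¬x3 ∨ ¬x2) ∧ ¬x3) ∨ ¬x4) ∧ ¬((x3 ∨ x2) ∧ ¬(x3 ∧ x2) ∧ ¬x3 ∧ ¬x4)   (De Morgan)
≡ (((x3 ∨ x2) ∧ (¬x3 ∨ ¬x2) ∧ ¬x3) ∨ ¬x4) ∧ (¬(x3 ∨ x2) ∨ ¬¬(x3 ∧ x2) ∨ ¬¬x3 ∨ ¬¬x4)   (De Morgan)
≡ (((x3 ∨ x2) ∧ (¬x3 ∨ ¬x2) ∧ ¬x3) ∨ ¬x4) ∧ ((¬x3 ∧ ¬x2) ∨ ¬¬(x3 ∧ x2) ∨ ¬¬x3 ∨ ¬¬x4)   (De Morgan)
≡ (((x3 ∨ x2) ∧ (¬x3 ∨ ¬x2) ∧ ¬x3) ∨ ¬x4) ∧ ((¬x3 ∧ ¬x2) ∨ (x3 ∧ x2) ∨ ¬¬x3 ∨ ¬¬x4)   (double negation)
≡ (((x3 ∨ x2) ∧ (¬x3 ∨ ¬x2) ∧ ¬x3) ∨ ¬x4) ∧ ((¬x3 ∧ ¬x2) ∨ (x3 ∧ x2) ∨ x3 ∨ ¬¬x4)   (double negation)
≡ (((x3 ∨ x2) ∧ (¬x3 ∨ ¬x2) ∧ ¬x3) ∨ ¬x4) ∧ ((¬x3 ∧ ¬x2) ∨ (x3 ∧ x2) ∨ x3 ∨ x4)   (double negation)
≡ (x3 ∨ x2 ∨ ¬x4) ∧ (¬x3 ∨ ¬x2 ∨ ¬x4) ∧ (¬x3 ∨ ¬x4) ∧ (¬x3 ∨ x3 ∨ x3 ∨ x4) ∧ (¬x3 ∨ x2 ∨ x3 ∨ x4) ∧ (¬x2 ∨ x3 ∨ x3 ∨ x4) ∧ (¬x2 ∨ x2 ∨ x3 ∨ x4)   (distribute ∨ over ∧)
≡ (x3 ∨ x2 ∨ ¬x4) ∧ (¬x3 ∨ ¬x4) ∧ (¬x2 ∨ x3 ∨ x4)   (simplify)

(x3 ∨ x2 ∨ ¬x4) ∧ (¬x3 ∨ ¬x4) ∧ (¬x2 ∨ x3 ∨ x4)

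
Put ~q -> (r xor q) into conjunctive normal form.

~q -> (r xor q)
⇔ ~~q | (r xor q)   [eliminate ->]
⇔ ~~q | ((r | q) & ~(r & q))   [expand xor]
⇔ q | ((r | q) & ~(r & q))   [double negation]
⇔ q | ((r | q) & (~r | ~q))   [De Morgan]
⇔ (q | r | q) & (q | ~r | ~q)   [distribute | over &]
⇔ q | r   [simplify]

q | r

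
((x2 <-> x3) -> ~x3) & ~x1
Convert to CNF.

((x2 <-> x3) -> ~x3) & ~x1
≡ (~(x2 <-> x3) | ~x3) & ~x1   [eliminate ->]
≡ (~((x2 -> x3) & (x3 -> x2)) | ~x3) & ~x1   [eliminate <->]
≡ (~((~x2 | x3) & (x3 -> x2)) | ~x3) & ~x1   [eliminate ->]
≡ (~((~x2 | x3) & (~x3 | x2)) | ~x3) & ~x1   [eliminate ->]
≡ (~(~x2 | x3) | ~(~x3 | x2) | ~x3) & ~x1   [De Morgan]
≡ ((~~x2 & ~x3) | ~(~x3 | x2) | ~x3) & ~x1   [De Morgan]
≡ ((x2 & ~x3) | ~(~x3 | x2) | ~x3) & ~x1   [double negation]
≡ ((x2 & ~x3) | (~~x3 & ~x2) | ~x3) & ~x1   [De Morgan]
≡ ((x2 & ~x3) | (x3 & ~x2) | ~x3) & ~x1   [double negation]
≡ (x2 | x3 | ~x3) & (x2 | ~x2 | ~x3) & (~x3 | x3 | ~x3) & (~x3 | ~x2 | ~x3) & ~x1   [distribute | over &]
≡ (~x3 | ~x2) & ~x1   [simplify]

(~x3 | ~x2) & ~x1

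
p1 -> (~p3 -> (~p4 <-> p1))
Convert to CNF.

~p1 | p3 | ~p4

p1 -> (~p3 -> (~p4 <-> p1))
≡ ~p1 | (~p3 -> (~p4 <-> p1))   — eliminate ->
≡ ~p1 | ~~p3 | (~p4 <-> p1)   — eliminate ->
≡ ~p1 | ~~p3 | ((~p4 -> p1) & (p1 -> ~p4))   — eliminate <->
≡ ~p1 | ~~p3 | ((~~p4 | p1) & (p1 -> ~p4))   — eliminate ->
≡ ~p1 | ~~p3 | ((~~p4 | p1) & (~p1 | ~p4))   — eliminate ->
≡ ~p1 | p3 | ((~~p4 | p1) & (~p1 | ~p4))   — double negation
≡ ~p1 | p3 | ((p4 | p1) & (~p1 | ~p4))   — double negation
≡ (~p1 | p3 | p4 | p1) & (~p1 | p3 | ~p1 | ~p4)   — distribute | over &
≡ ~p1 | p3 | ~p4   — simplify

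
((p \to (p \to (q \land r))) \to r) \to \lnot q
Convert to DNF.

(\lnot p \land \lnot r) \lor \lnot q

((p \to (p \to (q \land r))) \to r) \to \lnot q
≡ \lnot ((p \to (p \to (q \land r))) \to r) \lor \lnot q   [eliminate \to]
≡ \lnot (\lnot (p \to (p \to (q \land r))) \lor r) \lor \lnot q   [eliminate \to]
≡ \lnot (\lnot (\lnot p \lor (p \to (q \land r))) \lor r) \lor \lnot q   [eliminate \to]
≡ \lnot (\lnot (\lnot p \lor \lnot p \lor (q \land r)) \lor r) \lor \lnot q   [eliminate \to]
≡ (\lnot \lnot (\lnot p \lor \lnot p \lor (q \land r)) \land \lnot r) \lor \lnot q   [De Morgan]
≡ ((\lnot p \lor \lnot p \lor (q \land r)) \land \lnot r) \lor \lnot q   [double negation]
≡ (\lnot p \land \lnot r) \lor (\lnot p \land \lnot r) \lor (q \land r \land \lnot r) \lor \lnot q   [distribute \land over \lor]
≡ (\lnot p \land \lnot r) \lor \lnot q   [simplify]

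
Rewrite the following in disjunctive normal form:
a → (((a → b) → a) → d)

a → (((a → b) → a) → d)
= ¬a ∨ (((a → b) → a) → d)   (eliminate →)
= ¬a ∨ ¬((a → b) → a) ∨ d   (eliminate →)
= ¬a ∨ ¬(¬(a → b) ∨ a) ∨ d   (eliminate →)
= ¬a ∨ ¬(¬(¬a ∨ b) ∨ a) ∨ d   (eliminate →)
= ¬a ∨ ¬¬(¬a ∨ b) ∧ ¬a ∨ d   (De Morgan)
= ¬a ∨ (¬a ∨ b) ∧ ¬a ∨ d   (double negation)
= ¬a ∨ ¬a ∧ ¬a ∨ b ∧ ¬a ∨ d   (distribute ∧ over ∨)
= ¬a ∨ d   (simplify)

¬a ∨ d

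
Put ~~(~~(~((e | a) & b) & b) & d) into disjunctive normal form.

~e & ~a & b & d

~~(~~(~((e | a) & b) & b) & d)
⇔ ~~(~((e | a) & b) & b) & d   [double negation]
⇔ ~((e | a) & b) & b & d   [double negation]
⇔ (~(e | a) | ~b) & b & d   [De Morgan]
⇔ ((~e & ~a) | ~b) & b & d   [De Morgan]
⇔ (~e & ~a & b & d) | (~b & b & d)   [distribute & over |]
⇔ ~e & ~a & b & d   [simplify]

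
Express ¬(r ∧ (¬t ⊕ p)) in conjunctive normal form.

¬(r ∧ (¬t ⊕ p))
= ¬(r ∧ (¬t ∨ p) ∧ ¬(¬t ∧ p))   [expand ⊕]
= ¬r ∨ ¬(¬t ∨ p) ∨ ¬¬(¬t ∧ p)   [De Morgan]
= ¬r ∨ (¬¬t ∧ ¬p) ∨ ¬¬(¬t ∧ p)   [De Morgan]
= ¬r ∨ (t ∧ ¬p) ∨ ¬¬(¬t ∧ p)   [double negation]
= ¬r ∨ (t ∧ ¬p) ∨ (¬t ∧ p)   [double negation]
= (¬r ∨ t ∨ ¬t) ∧ (¬r ∨ t ∨ p) ∧ (¬r ∨ ¬p ∨ ¬t) ∧ (¬r ∨ ¬p ∨ p)   [distribute ∨ over ∧]
= (¬r ∨ t ∨ p) ∧ (¬r ∨ ¬p ∨ ¬t)   [simplify]

(¬r ∨ t ∨ p) ∧ (¬r ∨ ¬p ∨ ¬t)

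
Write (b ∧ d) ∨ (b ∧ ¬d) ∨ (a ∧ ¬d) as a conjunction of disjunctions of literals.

(b ∨ a) ∧ (b ∨ ¬d)

(b ∧ d) ∨ (b ∧ ¬d) ∨ (a ∧ ¬d)
= (b ∨ b ∨ a) ∧ (b ∨ b ∨ ¬d) ∧ (b ∨ ¬d ∨ a) ∧ (b ∨ ¬d ∨ ¬d) ∧ (d ∨ b ∨ a) ∧ (d ∨ b ∨ ¬d) ∧ (d ∨ ¬d ∨ a) ∧ (d ∨ ¬d ∨ ¬d)   [distribute ∨ over ∧]
= (b ∨ a) ∧ (b ∨ ¬d)   [simplify]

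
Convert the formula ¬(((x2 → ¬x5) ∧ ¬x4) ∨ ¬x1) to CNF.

(x2 ∨ x4) ∧ (x5 ∨ x4) ∧ x1

¬(((x2 → ¬x5) ∧ ¬x4) ∨ ¬x1)
≡ ¬(((¬x2 ∨ ¬x5) ∧ ¬x4) ∨ ¬x1)
≡ ¬((¬x2 ∨ ¬x5) ∧ ¬x4) ∧ ¬¬x1
≡ (¬(¬x2 ∨ ¬x5) ∨ ¬¬x4) ∧ ¬¬x1
≡ ((¬¬x2 ∧ ¬¬x5) ∨ ¬¬x4) ∧ ¬¬x1
≡ ((x2 ∧ ¬¬x5) ∨ ¬¬x4) ∧ ¬¬x1
≡ ((x2 ∧ x5) ∨ ¬¬x4) ∧ ¬¬x1
≡ ((x2 ∧ x5) ∨ x4) ∧ ¬¬x1
≡ ((x2 ∧ x5) ∨ x4) ∧ x1
≡ (x2 ∨ x4) ∧ (x5 ∨ x4) ∧ x1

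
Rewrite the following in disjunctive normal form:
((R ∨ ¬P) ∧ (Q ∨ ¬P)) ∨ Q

((R ∨ ¬P) ∧ (Q ∨ ¬P)) ∨ Q
= (R ∧ Q) ∨ (R ∧ ¬P) ∨ (¬P ∧ Q) ∨ (¬P ∧ ¬P) ∨ Q   [distribute ∧ over ∨]
= ¬P ∨ Q   [simplify]

¬P ∨ Q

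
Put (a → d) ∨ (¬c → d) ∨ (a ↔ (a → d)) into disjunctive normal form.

(a → d) ∨ (¬c → d) ∨ (a ↔ (a → d))
≡ ¬a ∨ d ∨ (¬c → d) ∨ (a ↔ (a → d))   (eliminate →)
≡ ¬a ∨ d ∨ ¬¬c ∨ d ∨ (a ↔ (a → d))   (eliminate →)
≡ ¬a ∨ d ∨ ¬¬c ∨ d ∨ ((a → (a → d)) ∧ ((a → d) → a))   (eliminate ↔)
≡ ¬a ∨ d ∨ ¬¬c ∨ d ∨ ((¬a ∨ (a → d)) ∧ ((a → d) → a))   (eliminate →)
≡ ¬a ∨ d ∨ ¬¬c ∨ d ∨ ((¬a ∨ ¬a ∨ d) ∧ ((a → d) → a))   (eliminate →)
≡ ¬a ∨ d ∨ ¬¬c ∨ d ∨ ((¬a ∨ ¬a ∨ d) ∧ (¬(a → d) ∨ a))   (eliminate →)
≡ ¬a ∨ d ∨ ¬¬c ∨ d ∨ ((¬a ∨ ¬a ∨ d) ∧ (¬(¬a ∨ d) ∨ a))   (eliminate →)
≡ ¬a ∨ d ∨ c ∨ d ∨ ((¬a ∨ ¬a ∨ d) ∧ (¬(¬a ∨ d) ∨ a))   (double negation)
≡ ¬a ∨ d ∨ c ∨ d ∨ ((¬a ∨ ¬a ∨ d) ∧ ((¬¬a ∧ ¬d) ∨ a))   (De Morgan)
≡ ¬a ∨ d ∨ c ∨ d ∨ ((¬a ∨ ¬a ∨ d) ∧ ((a ∧ ¬d) ∨ a))   (double negation)
≡ ¬a ∨ d ∨ c ∨ d ∨ (¬a ∧ a ∧ ¬d) ∨ (¬a ∧ a) ∨ (¬a ∧ a ∧ ¬d) ∨ (¬a ∧ a) ∨ (d ∧ a ∧ ¬d) ∨ (d ∧ a)   (distribute ∧ over ∨)
≡ ¬a ∨ d ∨ c   (simplify)

¬a ∨ d ∨ c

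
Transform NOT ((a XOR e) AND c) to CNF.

(NOT a OR e OR NOT c) AND (NOT e OR a OR NOT c)

NOT ((a XOR e) AND c)
⇔ NOT ((a OR e) AND NOT (a AND e) AND c)   [expand XOR]
⇔ NOT (a OR e) OR NOT NOT (a AND e) OR NOT c   [De Morgan]
⇔ (NOT a AND NOT e) OR NOT NOT (a AND e) OR NOT c   [De Morgan]
⇔ (NOT a AND NOT e) OR (a AND e) OR NOT c   [double negation]
⇔ (NOT a OR a OR NOT c) AND (NOT a OR e OR NOT c) AND (NOT e OR a OR NOT c) AND (NOT e OR e OR NOT c)   [distribute OR over AND]
⇔ (NOT a OR e OR NOT c) AND (NOT e OR a OR NOT c)   [simplify]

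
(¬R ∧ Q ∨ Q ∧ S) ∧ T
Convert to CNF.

(¬R ∧ Q ∨ Q ∧ S) ∧ T
= (¬R ∨ Q) ∧ (¬R ∨ S) ∧ (Q ∨ Q) ∧ (Q ∨ S) ∧ T   [distribute ∨ over ∧]
= (¬R ∨ S) ∧ Q ∧ T   [simplify]

(¬R ∨ S) ∧ Q ∧ T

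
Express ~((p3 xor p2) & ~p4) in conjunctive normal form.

(~p3 | p2 | p4) & (~p2 | p3 | p4)

~((p3 xor p2) & ~p4)
≡ ~((p3 | p2) & ~(p3 & p2) & ~p4)
≡ ~(p3 | p2) | ~~(p3 & p2) | ~~p4
≡ (~p3 & ~p2) | ~~(p3 & p2) | ~~p4
≡ (~p3 & ~p2) | (p3 & p2) | ~~p4
≡ (~p3 & ~p2) | (p3 & p2) | p4
≡ (~p3 | p3 | p4) & (~p3 | p2 | p4) & (~p2 | p3 | p4) & (~p2 | p2 | p4)
≡ (~p3 | p2 | p4) & (~p2 | p3 | p4)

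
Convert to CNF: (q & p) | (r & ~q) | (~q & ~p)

(q & p) | (r & ~q) | (~q & ~p)
⇔ (q | r | ~q) & (q | r | ~p) & (q | ~q | ~q) & (q | ~q | ~p) & (p | r | ~q) & (p | r | ~p) & (p | ~q | ~q) & (p | ~q | ~p)   (distribute | over &)
⇔ (q | r | ~p) & (p | ~q)   (simplify)

(q | r | ~p) & (p | ~q)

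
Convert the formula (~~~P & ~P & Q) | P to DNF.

(~P & Q) | P

(~~~P & ~P & Q) | P
⇔ (~P & ~P & Q) | P   (double negation)
⇔ (~P & Q) | P   (simplify)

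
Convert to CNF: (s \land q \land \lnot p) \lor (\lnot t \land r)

(s \lor \lnot t) \land (s \lor r) \land (q \lor \lnot t) \land (q \lor r) \land (\lnot p \lor \lnot t) \land (\lnot p \lor r)

(s \land q \land \lnot p) \lor (\lnot t \land r)
≡ (s \lor \lnot t) \land (s \lor r) \land (q \lor \lnot t) \land (q \lor r) \land (\lnot p \lor \lnot t) \land (\lnot p \lor r)   [distribute \lor over \land]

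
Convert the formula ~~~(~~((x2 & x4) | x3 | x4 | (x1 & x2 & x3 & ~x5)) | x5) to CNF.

~~~(~~((x2 & x4) | x3 | x4 | (x1 & x2 & x3 & ~x5)) | x5)
= ~(~~((x2 & x4) | x3 | x4 | (x1 & x2 & x3 & ~x5)) | x5)   (double negation)
= ~~~((x2 & x4) | x3 | x4 | (x1 & x2 & x3 & ~x5)) & ~x5   (De Morgan)
= ~((x2 & x4) | x3 | x4 | (x1 & x2 & x3 & ~x5)) & ~x5   (double negation)
= ~(x2 & x4) & ~x3 & ~x4 & ~(x1 & x2 & x3 & ~x5) & ~x5   (De Morgan)
= (~x2 | ~x4) & ~x3 & ~x4 & ~(x1 & x2 & x3 & ~x5) & ~x5   (De Morgan)
= (~x2 | ~x4) & ~x3 & ~x4 & (~x1 | ~x2 | ~x3 | ~~x5) & ~x5   (De Morgan)
= (~x2 | ~x4) & ~x3 & ~x4 & (~x1 | ~x2 | ~x3 | x5) & ~x5   (double negation)
= ~x3 & ~x4 & ~x5   (simplify)

~x3 & ~x4 & ~x5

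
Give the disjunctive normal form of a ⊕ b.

a ⊕ b
≡ (a ∧ ¬b) ∨ (¬a ∧ b)   [expand ⊕]

(a ∧ ¬b) ∨ (¬a ∧ b)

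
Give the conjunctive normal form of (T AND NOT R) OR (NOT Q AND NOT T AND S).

(T AND NOT R) OR (NOT Q AND NOT T AND S)
≡ (T OR NOT Q) AND (T OR NOT T) AND (T OR S) AND (NOT R OR NOT Q) AND (NOT R OR NOT T) AND (NOT R OR S)   [distribute OR over AND]
≡ (T OR NOT Q) AND (T OR S) AND (NOT R OR NOT Q) AND (NOT R OR NOT T) AND (NOT R OR S)   [simplify]

(T OR NOT Q) AND (T OR S) AND (NOT R OR NOT Q) AND (NOT R OR NOT T) AND (NOT R OR S)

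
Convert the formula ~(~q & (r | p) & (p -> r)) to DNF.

~(~q & (r | p) & (p -> r))
≡ ~(~q & (r | p) & (~p | r))   — eliminate ->
≡ ~~q | ~(r | p) | ~(~p | r)   — De Morgan
≡ q | ~(r | p) | ~(~p | r)   — double negation
≡ q | (~r & ~p) | ~(~p | r)   — De Morgan
≡ q | (~r & ~p) | (~~p & ~r)   — De Morgan
≡ q | (~r & ~p) | (p & ~r)   — double negation

q | (~r & ~p) | (p & ~r)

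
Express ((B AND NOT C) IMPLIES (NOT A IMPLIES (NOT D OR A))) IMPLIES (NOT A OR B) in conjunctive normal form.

B OR NOT A

((B AND NOT C) IMPLIES (NOT A IMPLIES (NOT D OR A))) IMPLIES (NOT A OR B)
= NOT ((B AND NOT C) IMPLIES (NOT A IMPLIES (NOT D OR A))) OR NOT A OR B   — eliminate IMPLIES
= NOT (NOT (B AND NOT C) OR (NOT A IMPLIES (NOT D OR A))) OR NOT A OR B   — eliminate IMPLIES
= NOT (NOT (B AND NOT C) OR NOT NOT A OR NOT D OR A) OR NOT A OR B   — eliminate IMPLIES
= (NOT NOT (B AND NOT C) AND NOT NOT NOT A AND NOT NOT D AND NOT A) OR NOT A OR B   — De Morgan
= (B AND NOT C AND NOT NOT NOT A AND NOT NOT D AND NOT A) OR NOT A OR B   — double negation
= (B AND NOT C AND NOT A AND NOT NOT D AND NOT A) OR NOT A OR B   — double negation
= (B AND NOT C AND NOT A AND D AND NOT A) OR NOT A OR B   — double negation
= (B OR NOT A OR B) AND (NOT C OR NOT A OR B) AND (NOT A OR NOT A OR B) AND (D OR NOT A OR B) AND (NOT A OR NOT A OR B)   — distribute OR over AND
= B OR NOT A   — simplify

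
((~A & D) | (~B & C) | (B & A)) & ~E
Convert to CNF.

((~A & D) | (~B & C) | (B & A)) & ~E
≡ (~A | ~B | B) & (~A | ~B | A) & (~A | C | B) & (~A | C | A) & (D | ~B | B) & (D | ~B | A) & (D | C | B) & (D | C | A) & ~E   (distribute | over &)
≡ (~A | C | B) & (D | ~B | A) & (D | C | B) & (D | C | A) & ~E   (simplify)

(~A | C | B) & (D | ~B | A) & (D | C | B) & (D | C | A) & ~E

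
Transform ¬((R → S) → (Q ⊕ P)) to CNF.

¬((R → S) → (Q ⊕ P))
= ¬(¬(R → S) ∨ (Q ⊕ P))   (eliminate →)
= ¬(¬(¬R ∨ S) ∨ (Q ⊕ P))   (eliminate →)
= ¬(¬(¬R ∨ S) ∨ ((Q ∨ P) ∧ ¬(Q ∧ P)))   (expand ⊕)
= ¬¬(¬R ∨ S) ∧ ¬((Q ∨ P) ∧ ¬(Q ∧ P))   (De Morgan)
= (¬R ∨ S) ∧ ¬((Q ∨ P) ∧ ¬(Q ∧ P))   (double negation)
= (¬R ∨ S) ∧ (¬(Q ∨ P) ∨ ¬¬(Q ∧ P))   (De Morgan)
= (¬R ∨ S) ∧ ((¬Q ∧ ¬P) ∨ ¬¬(Q ∧ P))   (De Morgan)
= (¬R ∨ S) ∧ ((¬Q ∧ ¬P) ∨ (Q ∧ P))   (double negation)
= (¬R ∨ S) ∧ (¬Q ∨ Q) ∧ (¬Q ∨ P) ∧ (¬P ∨ Q) ∧ (¬P ∨ P)   (distribute ∨ over ∧)
= (¬R ∨ S) ∧ (¬Q ∨ P) ∧ (¬P ∨ Q)   (simplify)

(¬R ∨ S) ∧ (¬Q ∨ P) ∧ (¬P ∨ Q)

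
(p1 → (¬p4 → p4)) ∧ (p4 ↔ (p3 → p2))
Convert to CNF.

(p1 → (¬p4 → p4)) ∧ (p4 ↔ (p3 → p2))
= (¬p1 ∨ (¬p4 → p4)) ∧ (p4 ↔ (p3 → p2))   — eliminate →
= (¬p1 ∨ ¬¬p4 ∨ p4) ∧ (p4 ↔ (p3 → p2))   — eliminate →
= (¬p1 ∨ ¬¬p4 ∨ p4) ∧ (p4 → (p3 → p2)) ∧ ((p3 → p2) → p4)   — eliminate ↔
= (¬p1 ∨ ¬¬p4 ∨ p4) ∧ (¬p4 ∨ (p3 → p2)) ∧ ((p3 → p2) → p4)   — eliminate →
= (¬p1 ∨ ¬¬p4 ∨ p4) ∧ (¬p4 ∨ ¬p3 ∨ p2) ∧ ((p3 → p2) → p4)   — eliminate →
= (¬p1 ∨ ¬¬p4 ∨ p4) ∧ (¬p4 ∨ ¬p3 ∨ p2) ∧ (¬(p3 → p2) ∨ p4)   — eliminate →
= (¬p1 ∨ ¬¬p4 ∨ p4) ∧ (¬p4 ∨ ¬p3 ∨ p2) ∧ (¬(¬p3 ∨ p2) ∨ p4)   — eliminate →
= (¬p1 ∨ p4 ∨ p4) ∧ (¬p4 ∨ ¬p3 ∨ p2) ∧ (¬(¬p3 ∨ p2) ∨ p4)   — double negation
= (¬p1 ∨ p4 ∨ p4) ∧ (¬p4 ∨ ¬p3 ∨ p2) ∧ ((¬¬p3 ∧ ¬p2) ∨ p4)   — De Morgan
= (¬p1 ∨ p4 ∨ p4) ∧ (¬p4 ∨ ¬p3 ∨ p2) ∧ ((p3 ∧ ¬p2) ∨ p4)   — double negation
= (¬p1 ∨ p4 ∨ p4) ∧ (¬p4 ∨ ¬p3 ∨ p2) ∧ (p3 ∨ p4) ∧ (¬p2 ∨ p4)   — distribute ∨ over ∧
= (¬p1 ∨ p4) ∧ (¬p4 ∨ ¬p3 ∨ p2) ∧ (p3 ∨ p4) ∧ (¬p2 ∨ p4)   — simplify

(¬p1 ∨ p4) ∧ (¬p4 ∨ ¬p3 ∨ p2) ∧ (p3 ∨ p4) ∧ (¬p2 ∨ p4)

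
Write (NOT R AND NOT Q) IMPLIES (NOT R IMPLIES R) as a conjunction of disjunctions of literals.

(NOT R AND NOT Q) IMPLIES (NOT R IMPLIES R)
⇔ NOT (NOT R AND NOT Q) OR (NOT R IMPLIES R)   [eliminate IMPLIES]
⇔ NOT (NOT R AND NOT Q) OR NOT NOT R OR R   [eliminate IMPLIES]
⇔ NOT NOT R OR NOT NOT Q OR NOT NOT R OR R   [De Morgan]
⇔ R OR NOT NOT Q OR NOT NOT R OR R   [double negation]
⇔ R OR Q OR NOT NOT R OR R   [double negation]
⇔ R OR Q OR R OR R   [double negation]
⇔ R OR Q   [simplify]

R OR Q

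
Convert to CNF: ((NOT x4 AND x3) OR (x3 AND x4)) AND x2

x3 AND x2

((NOT x4 AND x3) OR (x3 AND x4)) AND x2
≡ (NOT x4 OR x3) AND (NOT x4 OR x4) AND (x3 OR x3) AND (x3 OR x4) AND x2   [distribute OR over AND]
≡ x3 AND x2   [simplify]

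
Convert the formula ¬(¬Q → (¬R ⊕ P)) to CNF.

¬(¬Q → (¬R ⊕ P))
≡ ¬(¬¬Q ∨ (¬R ⊕ P))   [eliminate →]
≡ ¬(¬¬Q ∨ ((¬R ∨ P) ∧ ¬(¬R ∧ P)))   [expand ⊕]
≡ ¬¬¬Q ∧ ¬((¬R ∨ P) ∧ ¬(¬R ∧ P))   [De Morgan]
≡ ¬Q ∧ ¬((¬R ∨ P) ∧ ¬(¬R ∧ P))   [double negation]
≡ ¬Q ∧ (¬(¬R ∨ P) ∨ ¬¬(¬R ∧ P))   [De Morgan]
≡ ¬Q ∧ ((¬¬R ∧ ¬P) ∨ ¬¬(¬R ∧ P))   [De Morgan]
≡ ¬Q ∧ ((R ∧ ¬P) ∨ ¬¬(¬R ∧ P))   [double negation]
≡ ¬Q ∧ ((R ∧ ¬P) ∨ (¬R ∧ P))   [double negation]
≡ ¬Q ∧ (R ∨ ¬R) ∧ (R ∨ P) ∧ (¬P ∨ ¬R) ∧ (¬P ∨ P)   [distribute ∨ over ∧]
≡ ¬Q ∧ (R ∨ P) ∧ (¬P ∨ ¬R)   [simplify]

¬Q ∧ (R ∨ P) ∧ (¬P ∨ ¬R)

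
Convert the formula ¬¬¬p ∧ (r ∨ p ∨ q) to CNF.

¬p ∧ (r ∨ p ∨ q)

¬¬¬p ∧ (r ∨ p ∨ q)
≡ ¬p ∧ (r ∨ p ∨ q)   — double negation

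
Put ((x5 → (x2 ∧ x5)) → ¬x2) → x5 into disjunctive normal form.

(¬x5 ∧ x2) ∨ x5

((x5 → (x2 ∧ x5)) → ¬x2) → x5
= ¬((x5 → (x2 ∧ x5)) → ¬x2) ∨ x5   [eliminate →]
= ¬(¬(x5 → (x2 ∧ x5)) ∨ ¬x2) ∨ x5   [eliminate →]
= ¬(¬(¬x5 ∨ (x2 ∧ x5)) ∨ ¬x2) ∨ x5   [eliminate →]
= (¬¬(¬x5 ∨ (x2 ∧ x5)) ∧ ¬¬x2) ∨ x5   [De Morgan]
= ((¬x5 ∨ (x2 ∧ x5)) ∧ ¬¬x2) ∨ x5   [double negation]
= ((¬x5 ∨ (x2 ∧ x5)) ∧ x2) ∨ x5   [double negation]
= (¬x5 ∧ x2) ∨ (x2 ∧ x5 ∧ x2) ∨ x5   [distribute ∧ over ∨]
= (¬x5 ∧ x2) ∨ x5   [simplify]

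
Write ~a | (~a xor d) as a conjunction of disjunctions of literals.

~a | d

~a | (~a xor d)
≡ ~a | ((~a | d) & ~(~a & d))   [expand xor]
≡ ~a | ((~a | d) & (~~a | ~d))   [De Morgan]
≡ ~a | ((~a | d) & (a | ~d))   [double negation]
≡ (~a | ~a | d) & (~a | a | ~d)   [distribute | over &]
≡ ~a | d   [simplify]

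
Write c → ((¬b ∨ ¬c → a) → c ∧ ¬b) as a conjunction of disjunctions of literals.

¬c ∨ ¬b

c → ((¬b ∨ ¬c → a) → c ∧ ¬b)
⇔ ¬c ∨ ((¬b ∨ ¬c → a) → c ∧ ¬b)   [eliminate →]
⇔ ¬c ∨ ¬(¬b ∨ ¬c → a) ∨ c ∧ ¬b   [eliminate →]
⇔ ¬c ∨ ¬(¬(¬b ∨ ¬c) ∨ a) ∨ c ∧ ¬b   [eliminate →]
⇔ ¬c ∨ ¬¬(¬b ∨ ¬c) ∧ ¬a ∨ c ∧ ¬b   [De Morgan]
⇔ ¬c ∨ (¬b ∨ ¬c) ∧ ¬a ∨ c ∧ ¬b   [double negation]
⇔ (¬c ∨ ¬b ∨ ¬c ∨ c) ∧ (¬c ∨ ¬b ∨ ¬c ∨ ¬b) ∧ (¬c ∨ ¬a ∨ c) ∧ (¬c ∨ ¬a ∨ ¬b)   [distribute ∨ over ∧]
⇔ ¬c ∨ ¬b   [simplify]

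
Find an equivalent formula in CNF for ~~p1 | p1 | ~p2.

p1 | ~p2

~~p1 | p1 | ~p2
≡ p1 | p1 | ~p2   (double negation)
≡ p1 | ~p2   (simplify)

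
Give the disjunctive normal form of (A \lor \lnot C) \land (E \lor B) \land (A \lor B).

(A \lor \lnot C) \land (E \lor B) \land (A \lor B)
≡ (A \land E \land A) \lor (A \land E \land B) \lor (A \land B \land A) \lor (A \land B \land B) \lor (\lnot C \land E \land A) \lor (\lnot C \land E \land B) \lor (\lnot C \land B \land A) \lor (\lnot C \land B \land B)   — distribute \land over \lor
≡ (A \land E) \lor (A \land B) \lor (\lnot C \land B)   — simplify

(A \land E) \lor (A \land B) \lor (\lnot C \land B)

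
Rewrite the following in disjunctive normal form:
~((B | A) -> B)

~((B | A) -> B)
≡ ~(~(B | A) | B)   — eliminate ->
≡ ~~(B | A) & ~B   — De Morgan
≡ (B | A) & ~B   — double negation
≡ (B & ~B) | (A & ~B)   — distribute & over |
≡ A & ~B   — simplify

A & ~B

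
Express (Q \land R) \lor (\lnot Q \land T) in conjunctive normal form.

(Q \land R) \lor (\lnot Q \land T)
≡ (Q \lor \lnot Q) \land (Q \lor T) \land (R \lor \lnot Q) \land (R \lor T)   [distribute \lor over \land]
≡ (Q \lor T) \land (R \lor \lnot Q) \land (R \lor T)   [simplify]

(Q \lor T) \land (R \lor \lnot Q) \land (R \lor T)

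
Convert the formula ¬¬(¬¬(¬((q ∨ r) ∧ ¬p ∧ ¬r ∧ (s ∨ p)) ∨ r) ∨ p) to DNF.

¬¬(¬¬(¬((q ∨ r) ∧ ¬p ∧ ¬r ∧ (s ∨ p)) ∨ r) ∨ p)
= ¬¬(¬((q ∨ r) ∧ ¬p ∧ ¬r ∧ (s ∨ p)) ∨ r) ∨ p   — double negation
= ¬((q ∨ r) ∧ ¬p ∧ ¬r ∧ (s ∨ p)) ∨ r ∨ p   — double negation
= ¬(q ∨ r) ∨ ¬¬p ∨ ¬¬r ∨ ¬(s ∨ p) ∨ r ∨ p   — De Morgan
= (¬q ∧ ¬r) ∨ ¬¬p ∨ ¬¬r ∨ ¬(s ∨ p) ∨ r ∨ p   — De Morgan
= (¬q ∧ ¬r) ∨ p ∨ ¬¬r ∨ ¬(s ∨ p) ∨ r ∨ p   — double negation
= (¬q ∧ ¬r) ∨ p ∨ r ∨ ¬(s ∨ p) ∨ r ∨ p   — double negation
= (¬q ∧ ¬r) ∨ p ∨ r ∨ (¬s ∧ ¬p) ∨ r ∨ p   — De Morgan
= (¬q ∧ ¬r) ∨ p ∨ r ∨ (¬s ∧ ¬p)   — simplify

(¬q ∧ ¬r) ∨ p ∨ r ∨ (¬s ∧ ¬p)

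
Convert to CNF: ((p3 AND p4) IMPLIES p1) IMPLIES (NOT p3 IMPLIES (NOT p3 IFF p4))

p3 OR p4

((p3 AND p4) IMPLIES p1) IMPLIES (NOT p3 IMPLIES (NOT p3 IFF p4))
≡ NOT ((p3 AND p4) IMPLIES p1) OR (NOT p3 IMPLIES (NOT p3 IFF p4))   (eliminate IMPLIES)
≡ NOT (NOT (p3 AND p4) OR p1) OR (NOT p3 IMPLIES (NOT p3 IFF p4))   (eliminate IMPLIES)
≡ NOT (NOT (p3 AND p4) OR p1) OR NOT NOT p3 OR (NOT p3 IFF p4)   (eliminate IMPLIES)
≡ NOT (NOT (p3 AND p4) OR p1) OR NOT NOT p3 OR ((NOT p3 IMPLIES p4) AND (p4 IMPLIES NOT p3))   (eliminate IFF)
≡ NOT (NOT (p3 AND p4) OR p1) OR NOT NOT p3 OR ((NOT NOT p3 OR p4) AND (p4 IMPLIES NOT p3))   (eliminate IMPLIES)
≡ NOT (NOT (p3 AND p4) OR p1) OR NOT NOT p3 OR ((NOT NOT p3 OR p4) AND (NOT p4 OR NOT p3))   (eliminate IMPLIES)
≡ (NOT NOT (p3 AND p4) AND NOT p1) OR NOT NOT p3 OR ((NOT NOT p3 OR p4) AND (NOT p4 OR NOT p3))   (De Morgan)
≡ (p3 AND p4 AND NOT p1) OR NOT NOT p3 OR ((NOT NOT p3 OR p4) AND (NOT p4 OR NOT p3))   (double negation)
≡ (p3 AND p4 AND NOT p1) OR p3 OR ((NOT NOT p3 OR p4) AND (NOT p4 OR NOT p3))   (double negation)
≡ (p3 AND p4 AND NOT p1) OR p3 OR ((p3 OR p4) AND (NOT p4 OR NOT p3))   (double negation)
≡ (p3 OR p3 OR p3 OR p4) AND (p3 OR p3 OR NOT p4 OR NOT p3) AND (p4 OR p3 OR p3 OR p4) AND (p4 OR p3 OR NOT p4 OR NOT p3) AND (NOT p1 OR p3 OR p3 OR p4) AND (NOT p1 OR p3 OR NOT p4 OR NOT p3)   (distribute OR over AND)
≡ p3 OR p4   (simplify)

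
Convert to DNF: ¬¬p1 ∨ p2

p1 ∨ p2

¬¬p1 ∨ p2
⇔ p1 ∨ p2   — double negation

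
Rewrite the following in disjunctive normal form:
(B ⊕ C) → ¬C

(C ∧ B) ∨ ¬C

(B ⊕ C) → ¬C
≡ ¬(B ⊕ C) ∨ ¬C   [eliminate →]
≡ ¬((B ∧ ¬C) ∨ (¬B ∧ C)) ∨ ¬C   [expand ⊕]
≡ (¬(B ∧ ¬C) ∧ ¬(¬B ∧ C)) ∨ ¬C   [De Morgan]
≡ ((¬B ∨ ¬¬C) ∧ ¬(¬B ∧ C)) ∨ ¬C   [De Morgan]
≡ ((¬B ∨ C) ∧ ¬(¬B ∧ C)) ∨ ¬C   [double negation]
≡ ((¬B ∨ C) ∧ (¬¬B ∨ ¬C)) ∨ ¬C   [De Morgan]
≡ ((¬B ∨ C) ∧ (B ∨ ¬C)) ∨ ¬C   [double negation]
≡ (¬B ∧ B) ∨ (¬B ∧ ¬C) ∨ (C ∧ B) ∨ (C ∧ ¬C) ∨ ¬C   [distribute ∧ over ∨]
≡ (C ∧ B) ∨ ¬C   [simplify]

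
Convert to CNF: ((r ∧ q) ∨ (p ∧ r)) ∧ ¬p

r ∧ (q ∨ p) ∧ ¬p

((r ∧ q) ∨ (p ∧ r)) ∧ ¬p
≡ (r ∨ p) ∧ (r ∨ r) ∧ (q ∨ p) ∧ (q ∨ r) ∧ ¬p
≡ r ∧ (q ∨ p) ∧ ¬p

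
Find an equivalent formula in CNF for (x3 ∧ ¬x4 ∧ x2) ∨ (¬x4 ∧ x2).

¬x4 ∧ x2

(x3 ∧ ¬x4 ∧ x2) ∨ (¬x4 ∧ x2)
= (x3 ∨ ¬x4) ∧ (x3 ∨ x2) ∧ (¬x4 ∨ ¬x4) ∧ (¬x4 ∨ x2) ∧ (x2 ∨ ¬x4) ∧ (x2 ∨ x2)
= ¬x4 ∧ x2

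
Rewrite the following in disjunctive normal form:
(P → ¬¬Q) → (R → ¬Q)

¬R ∨ ¬Q

(P → ¬¬Q) → (R → ¬Q)
= ¬(P → ¬¬Q) ∨ (R → ¬Q)   (eliminate →)
= ¬(¬P ∨ ¬¬Q) ∨ (R → ¬Q)   (eliminate →)
= ¬(¬P ∨ ¬¬Q) ∨ ¬R ∨ ¬Q   (eliminate →)
= (¬¬P ∧ ¬¬¬Q) ∨ ¬R ∨ ¬Q   (De Morgan)
= (P ∧ ¬¬¬Q) ∨ ¬R ∨ ¬Q   (double negation)
= (P ∧ ¬Q) ∨ ¬R ∨ ¬Q   (double negation)
= ¬R ∨ ¬Q   (simplify)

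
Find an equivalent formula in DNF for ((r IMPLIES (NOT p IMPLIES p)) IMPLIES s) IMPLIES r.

((r IMPLIES (NOT p IMPLIES p)) IMPLIES s) IMPLIES r
≡ NOT ((r IMPLIES (NOT p IMPLIES p)) IMPLIES s) OR r   [eliminate IMPLIES]
≡ NOT (NOT (r IMPLIES (NOT p IMPLIES p)) OR s) OR r   [eliminate IMPLIES]
≡ NOT (NOT (NOT r OR (NOT p IMPLIES p)) OR s) OR r   [eliminate IMPLIES]
≡ NOT (NOT (NOT r OR NOT NOT p OR p) OR s) OR r   [eliminate IMPLIES]
≡ (NOT NOT (NOT r OR NOT NOT p OR p) AND NOT s) OR r   [De Morgan]
≡ ((NOT r OR NOT NOT p OR p) AND NOT s) OR r   [double negation]
≡ ((NOT r OR p OR p) AND NOT s) OR r   [double negation]
≡ (NOT r AND NOT s) OR (p AND NOT s) OR (p AND NOT s) OR r   [distribute AND over OR]
≡ (NOT r AND NOT s) OR (p AND NOT s) OR r   [simplify]

(NOT r AND NOT s) OR (p AND NOT s) OR r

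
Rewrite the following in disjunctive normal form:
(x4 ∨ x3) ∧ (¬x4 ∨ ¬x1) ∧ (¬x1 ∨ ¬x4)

(x4 ∨ x3) ∧ (¬x4 ∨ ¬x1) ∧ (¬x1 ∨ ¬x4)
⇔ (x4 ∧ ¬x4 ∧ ¬x1) ∨ (x4 ∧ ¬x4 ∧ ¬x4) ∨ (x4 ∧ ¬x1 ∧ ¬x1) ∨ (x4 ∧ ¬x1 ∧ ¬x4) ∨ (x3 ∧ ¬x4 ∧ ¬x1) ∨ (x3 ∧ ¬x4 ∧ ¬x4) ∨ (x3 ∧ ¬x1 ∧ ¬x1) ∨ (x3 ∧ ¬x1 ∧ ¬x4)   — distribute ∧ over ∨
⇔ (x4 ∧ ¬x1) ∨ (x3 ∧ ¬x4) ∨ (x3 ∧ ¬x1)   — simplify

(x4 ∧ ¬x1) ∨ (x3 ∧ ¬x4) ∨ (x3 ∧ ¬x1)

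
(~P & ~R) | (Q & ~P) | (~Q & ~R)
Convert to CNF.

(~P | ~Q) & (~P | ~R) & (~R | Q)

(~P & ~R) | (Q & ~P) | (~Q & ~R)
= (~P | Q | ~Q) & (~P | Q | ~R) & (~P | ~P | ~Q) & (~P | ~P | ~R) & (~R | Q | ~Q) & (~R | Q | ~R) & (~R | ~P | ~Q) & (~R | ~P | ~R)   [distribute | over &]
= (~P | ~Q) & (~P | ~R) & (~R | Q)   [simplify]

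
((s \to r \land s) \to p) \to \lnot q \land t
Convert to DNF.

\lnot s \land \lnot p \lor r \land s \land \lnot p \lor \lnot q \land t

((s \to r \land s) \to p) \to \lnot q \land t
≡ \lnot ((s \to r \land s) \to p) \lor \lnot q \land t   (eliminate \to)
≡ \lnot (\lnot (s \to r \land s) \lor p) \lor \lnot q \land t   (eliminate \to)
≡ \lnot (\lnot (\lnot s \lor r \land s) \lor p) \lor \lnot q \land t   (eliminate \to)
≡ \lnot \lnot (\lnot s \lor r \land s) \land \lnot p \lor \lnot q \land t   (De Morgan)
≡ (\lnot s \lor r \land s) \land \lnot p \lor \lnot q \land t   (double negation)
≡ \lnot s \land \lnot p \lor r \land s \land \lnot p \lor \lnot q \land t   (distribute \land over \lor)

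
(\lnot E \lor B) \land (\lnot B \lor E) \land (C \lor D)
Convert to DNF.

(\lnot E \land \lnot B \land C) \lor (\lnot E \land \lnot B \land D) \lor (B \land E \land C) \lor (B \land E \land D)

(\lnot E \lor B) \land (\lnot B \lor E) \land (C \lor D)
⇔ (\lnot E \land \lnot B \land C) \lor (\lnot E \land \lnot B \land D) \lor (\lnot E \land E \land C) \lor (\lnot E \land E \land D) \lor (B \land \lnot B \land C) \lor (B \land \lnot B \land D) \lor (B \land E \land C) \lor (B \land E \land D)   [distribute \land over \lor]
⇔ (\lnot E \land \lnot B \land C) \lor (\lnot E \land \lnot B \land D) \lor (B \land E \land C) \lor (B \land E \land D)   [simplify]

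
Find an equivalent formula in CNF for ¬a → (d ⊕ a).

¬a → (d ⊕ a)
≡ ¬¬a ∨ (d ⊕ a)   — eliminate →
≡ ¬¬a ∨ ((d ∨ a) ∧ ¬(d ∧ a))   — expand ⊕
≡ a ∨ ((d ∨ a) ∧ ¬(d ∧ a))   — double negation
≡ a ∨ ((d ∨ a) ∧ (¬d ∨ ¬a))   — De Morgan
≡ (a ∨ d ∨ a) ∧ (a ∨ ¬d ∨ ¬a)   — distribute ∨ over ∧
≡ a ∨ d   — simplify

a ∨ d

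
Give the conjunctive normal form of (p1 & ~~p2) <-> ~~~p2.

(~p1 | ~p2) & p2

(p1 & ~~p2) <-> ~~~p2
≡ ((p1 & ~~p2) -> ~~~p2) & (~~~p2 -> (p1 & ~~p2))   (eliminate <->)
≡ (~(p1 & ~~p2) | ~~~p2) & (~~~p2 -> (p1 & ~~p2))   (eliminate ->)
≡ (~(p1 & ~~p2) | ~~~p2) & (~~~~p2 | (p1 & ~~p2))   (eliminate ->)
≡ (~p1 | ~~~p2 | ~~~p2) & (~~~~p2 | (p1 & ~~p2))   (De Morgan)
≡ (~p1 | ~p2 | ~~~p2) & (~~~~p2 | (p1 & ~~p2))   (double negation)
≡ (~p1 | ~p2 | ~p2) & (~~~~p2 | (p1 & ~~p2))   (double negation)
≡ (~p1 | ~p2 | ~p2) & (~~p2 | (p1 & ~~p2))   (double negation)
≡ (~p1 | ~p2 | ~p2) & (p2 | (p1 & ~~p2))   (double negation)
≡ (~p1 | ~p2 | ~p2) & (p2 | (p1 & p2))   (double negation)
≡ (~p1 | ~p2 | ~p2) & (p2 | p1) & (p2 | p2)   (distribute | over &)
≡ (~p1 | ~p2) & p2   (simplify)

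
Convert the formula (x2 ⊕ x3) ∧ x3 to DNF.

(x2 ⊕ x3) ∧ x3
= ((x2 ∧ ¬x3) ∨ (¬x2 ∧ x3)) ∧ x3   — expand ⊕
= (x2 ∧ ¬x3 ∧ x3) ∨ (¬x2 ∧ x3 ∧ x3)   — distribute ∧ over ∨
= ¬x2 ∧ x3   — simplify

¬x2 ∧ x3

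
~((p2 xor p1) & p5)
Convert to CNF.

(~p2 | p1 | ~p5) & (~p1 | p2 | ~p5)

~((p2 xor p1) & p5)
≡ ~((p2 | p1) & ~(p2 & p1) & p5)   [expand xor]
≡ ~(p2 | p1) | ~~(p2 & p1) | ~p5   [De Morgan]
≡ (~p2 & ~p1) | ~~(p2 & p1) | ~p5   [De Morgan]
≡ (~p2 & ~p1) | (p2 & p1) | ~p5   [double negation]
≡ (~p2 | p2 | ~p5) & (~p2 | p1 | ~p5) & (~p1 | p2 | ~p5) & (~p1 | p1 | ~p5)   [distribute | over &]
≡ (~p2 | p1 | ~p5) & (~p1 | p2 | ~p5)   [simplify]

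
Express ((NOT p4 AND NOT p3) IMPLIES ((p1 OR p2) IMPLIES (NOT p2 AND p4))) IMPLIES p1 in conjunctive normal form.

(NOT p4 OR p1) AND (NOT p3 OR p1) AND (p1 OR p2)

((NOT p4 AND NOT p3) IMPLIES ((p1 OR p2) IMPLIES (NOT p2 AND p4))) IMPLIES p1
⇔ NOT ((NOT p4 AND NOT p3) IMPLIES ((p1 OR p2) IMPLIES (NOT p2 AND p4))) OR p1   (eliminate IMPLIES)
⇔ NOT (NOT (NOT p4 AND NOT p3) OR ((p1 OR p2) IMPLIES (NOT p2 AND p4))) OR p1   (eliminate IMPLIES)
⇔ NOT (NOT (NOT p4 AND NOT p3) OR NOT (p1 OR p2) OR (NOT p2 AND p4)) OR p1   (eliminate IMPLIES)
⇔ (NOT NOT (NOT p4 AND NOT p3) AND NOT NOT (p1 OR p2) AND NOT (NOT p2 AND p4)) OR p1   (De Morgan)
⇔ (NOT p4 AND NOT p3 AND NOT NOT (p1 OR p2) AND NOT (NOT p2 AND p4)) OR p1   (double negation)
⇔ (NOT p4 AND NOT p3 AND (p1 OR p2) AND NOT (NOT p2 AND p4)) OR p1   (double negation)
⇔ (NOT p4 AND NOT p3 AND (p1 OR p2) AND (NOT NOT p2 OR NOT p4)) OR p1   (De Morgan)
⇔ (NOT p4 AND NOT p3 AND (p1 OR p2) AND (p2 OR NOT p4)) OR p1   (double negation)
⇔ (NOT p4 OR p1) AND (NOT p3 OR p1) AND (p1 OR p2 OR p1) AND (p2 OR NOT p4 OR p1)   (distribute OR over AND)
⇔ (NOT p4 OR p1) AND (NOT p3 OR p1) AND (p1 OR p2)   (simplify)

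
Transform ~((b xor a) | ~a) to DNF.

a & b

~((b xor a) | ~a)
⇔ ~((b & ~a) | (~b & a) | ~a)   [expand xor]
⇔ ~(b & ~a) & ~(~b & a) & ~~a   [De Morgan]
⇔ (~b | ~~a) & ~(~b & a) & ~~a   [De Morgan]
⇔ (~b | a) & ~(~b & a) & ~~a   [double negation]
⇔ (~b | a) & (~~b | ~a) & ~~a   [De Morgan]
⇔ (~b | a) & (b | ~a) & ~~a   [double negation]
⇔ (~b | a) & (b | ~a) & a   [double negation]
⇔ (~b & b & a) | (~b & ~a & a) | (a & b & a) | (a & ~a & a)   [distribute & over |]
⇔ a & b   [simplify]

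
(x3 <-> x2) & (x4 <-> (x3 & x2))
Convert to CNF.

(x3 <-> x2) & (x4 <-> (x3 & x2))
= (x3 -> x2) & (x2 -> x3) & (x4 <-> (x3 & x2))   [eliminate <->]
= (~x3 | x2) & (x2 -> x3) & (x4 <-> (x3 & x2))   [eliminate ->]
= (~x3 | x2) & (~x2 | x3) & (x4 <-> (x3 & x2))   [eliminate ->]
= (~x3 | x2) & (~x2 | x3) & (x4 -> (x3 & x2)) & ((x3 & x2) -> x4)   [eliminate <->]
= (~x3 | x2) & (~x2 | x3) & (~x4 | (x3 & x2)) & ((x3 & x2) -> x4)   [eliminate ->]
= (~x3 | x2) & (~x2 | x3) & (~x4 | (x3 & x2)) & (~(x3 & x2) | x4)   [eliminate ->]
= (~x3 | x2) & (~x2 | x3) & (~x4 | (x3 & x2)) & (~x3 | ~x2 | x4)   [De Morgan]
= (~x3 | x2) & (~x2 | x3) & (~x4 | x3) & (~x4 | x2) & (~x3 | ~x2 | x4)   [distribute | over &]

(~x3 | x2) & (~x2 | x3) & (~x4 | x3) & (~x4 | x2) & (~x3 | ~x2 | x4)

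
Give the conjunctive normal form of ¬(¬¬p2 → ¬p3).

¬(¬¬p2 → ¬p3)
≡ ¬(¬¬¬p2 ∨ ¬p3)   — eliminate →
≡ ¬¬¬¬p2 ∧ ¬¬p3   — De Morgan
≡ ¬¬p2 ∧ ¬¬p3   — double negation
≡ p2 ∧ ¬¬p3   — double negation
≡ p2 ∧ p3   — double negation

p2 ∧ p3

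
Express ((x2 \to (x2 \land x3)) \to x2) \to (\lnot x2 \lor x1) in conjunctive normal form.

\lnot x2 \lor x1

((x2 \to (x2 \land x3)) \to x2) \to (\lnot x2 \lor x1)
⇔ \lnot ((x2 \to (x2 \land x3)) \to x2) \lor \lnot x2 \lor x1   (eliminate \to)
⇔ \lnot (\lnot (x2 \to (x2 \land x3)) \lor x2) \lor \lnot x2 \lor x1   (eliminate \to)
⇔ \lnot (\lnot (\lnot x2 \lor (x2 \land x3)) \lor x2) \lor \lnot x2 \lor x1   (eliminate \to)
⇔ (\lnot \lnot (\lnot x2 \lor (x2 \land x3)) \land \lnot x2) \lor \lnot x2 \lor x1   (De Morgan)
⇔ ((\lnot x2 \lor (x2 \land x3)) \land \lnot x2) \lor \lnot x2 \lor x1   (double negation)
⇔ (\lnot x2 \lor x2 \lor \lnot x2 \lor x1) \land (\lnot x2 \lor x3 \lor \lnot x2 \lor x1) \land (\lnot x2 \lor \lnot x2 \lor x1)   (distribute \lor over \land)
⇔ \lnot x2 \lor x1   (simplify)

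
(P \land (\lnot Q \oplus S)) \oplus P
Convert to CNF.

(P \land (\lnot Q \oplus S)) \oplus P
≡ ((P \land (\lnot Q \oplus S)) \lor P) \land \lnot (P \land (\lnot Q \oplus S) \land P)
≡ ((P \land (\lnot Q \lor S) \land \lnot (\lnot Q \land S)) \lor P) \land \lnot (P \land (\lnot Q \oplus S) \land P)
≡ ((P \land (\lnot Q \lor S) \land \lnot (\lnot Q \land S)) \lor P) \land \lnot (P \land (\lnot Q \lor S) \land \lnot (\lnot Q \land S) \land P)
≡ ((P \land (\lnot Q \lor S) \land (\lnot \lnot Q \lor \lnot S)) \lor P) \land \lnot (P \land (\lnot Q \lor S) \land \lnot (\lnot Q \land S) \land P)
≡ ((P \land (\lnot Q \lor S) \land (Q \lor \lnot S)) \lor P) \land \lnot (P \land (\lnot Q \lor S) \land \lnot (\lnot Q \land S) \land P)
≡ ((P \land (\lnot Q \lor S) \land (Q \lor \lnot S)) \lor P) \land (\lnot P \lor \lnot (\lnot Q \lor S) \lor \lnot \lnot (\lnot Q \land S) \lor \lnot P)
≡ ((P \land (\lnot Q \lor S) \land (Q \lor \lnot S)) \lor P) \land (\lnot P \lor (\lnot \lnot Q \land \lnot S) \lor \lnot \lnot (\lnot Q \land S) \lor \lnot P)
≡ ((P \land (\lnot Q \lor S) \land (Q \lor \lnot S)) \lor P) \land (\lnot P \lor (Q \land \lnot S) \lor \lnot \lnot (\lnot Q \land S) \lor \lnot P)
≡ ((P \land (\lnot Q \lor S) \land (Q \lor \lnot S)) \lor P) \land (\lnot P \lor (Q \land \lnot S) \lor (\lnot Q \land S) \lor \lnot P)
≡ (P \lor P) \land (\lnot Q \lor S \lor P) \land (Q \lor \lnot S \lor P) \land (\lnot P \lor Q \lor \lnot Q \lor \lnot P) \land (\lnot P \lor Q \lor S \lor \lnot P) \land (\lnot P \lor \lnot S \lor \lnot Q \lor \lnot P) \land (\lnot P \lor \lnot S \lor S \lor \lnot P)
≡ P \land (\lnot P \lor Q \lor S) \land (\lnot P \lor \lnot S \lor \lnot Q)

P \land (\lnot P \lor Q \lor S) \land (\lnot P \lor \lnot S \lor \lnot Q)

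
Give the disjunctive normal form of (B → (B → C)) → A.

(B → (B → C)) → A
= ¬(B → (B → C)) ∨ A   [eliminate →]
= ¬(¬B ∨ (B → C)) ∨ A   [eliminate →]
= ¬(¬B ∨ ¬B ∨ C) ∨ A   [eliminate →]
= (¬¬B ∧ ¬¬B ∧ ¬C) ∨ A   [De Morgan]
= (B ∧ ¬¬B ∧ ¬C) ∨ A   [double negation]
= (B ∧ B ∧ ¬C) ∨ A   [double negation]
= (B ∧ ¬C) ∨ A   [simplify]

(B ∧ ¬C) ∨ A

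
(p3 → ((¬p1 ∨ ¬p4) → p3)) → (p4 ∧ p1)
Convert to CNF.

(p3 → ((¬p1 ∨ ¬p4) → p3)) → (p4 ∧ p1)
≡ ¬(p3 → ((¬p1 ∨ ¬p4) → p3)) ∨ (p4 ∧ p1)   [eliminate →]
≡ ¬(¬p3 ∨ ((¬p1 ∨ ¬p4) → p3)) ∨ (p4 ∧ p1)   [eliminate →]
≡ ¬(¬p3 ∨ ¬(¬p1 ∨ ¬p4) ∨ p3) ∨ (p4 ∧ p1)   [eliminate →]
≡ (¬¬p3 ∧ ¬¬(¬p1 ∨ ¬p4) ∧ ¬p3) ∨ (p4 ∧ p1)   [De Morgan]
≡ (p3 ∧ ¬¬(¬p1 ∨ ¬p4) ∧ ¬p3) ∨ (p4 ∧ p1)   [double negation]
≡ (p3 ∧ (¬p1 ∨ ¬p4) ∧ ¬p3) ∨ (p4 ∧ p1)   [double negation]
≡ (p3 ∨ p4) ∧ (p3 ∨ p1) ∧ (¬p1 ∨ ¬p4 ∨ p4) ∧ (¬p1 ∨ ¬p4 ∨ p1) ∧ (¬p3 ∨ p4) ∧ (¬p3 ∨ p1)   [distribute ∨ over ∧]
≡ (p3 ∨ p4) ∧ (p3 ∨ p1) ∧ (¬p3 ∨ p4) ∧ (¬p3 ∨ p1)   [simplify]

(p3 ∨ p4) ∧ (p3 ∨ p1) ∧ (¬p3 ∨ p4) ∧ (¬p3 ∨ p1)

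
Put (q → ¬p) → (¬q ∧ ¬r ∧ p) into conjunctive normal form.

(q → ¬p) → (¬q ∧ ¬r ∧ p)
⇔ ¬(q → ¬p) ∨ (¬q ∧ ¬r ∧ p)   [eliminate →]
⇔ ¬(¬q ∨ ¬p) ∨ (¬q ∧ ¬r ∧ p)   [eliminate →]
⇔ (¬¬q ∧ ¬¬p) ∨ (¬q ∧ ¬r ∧ p)   [De Morgan]
⇔ (q ∧ ¬¬p) ∨ (¬q ∧ ¬r ∧ p)   [double negation]
⇔ (q ∧ p) ∨ (¬q ∧ ¬r ∧ p)   [double negation]
⇔ (q ∨ ¬q) ∧ (q ∨ ¬r) ∧ (q ∨ p) ∧ (p ∨ ¬q) ∧ (p ∨ ¬r) ∧ (p ∨ p)   [distribute ∨ over ∧]
⇔ (q ∨ ¬r) ∧ p   [simplify]

(q ∨ ¬r) ∧ p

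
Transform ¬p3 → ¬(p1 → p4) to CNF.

(p3 ∨ p1) ∧ (p3 ∨ ¬p4)

¬p3 → ¬(p1 → p4)
≡ ¬¬p3 ∨ ¬(p1 → p4)   (eliminate →)
≡ ¬¬p3 ∨ ¬(¬p1 ∨ p4)   (eliminate →)
≡ p3 ∨ ¬(¬p1 ∨ p4)   (double negation)
≡ p3 ∨ (¬¬p1 ∧ ¬p4)   (De Morgan)
≡ p3 ∨ (p1 ∧ ¬p4)   (double negation)
≡ (p3 ∨ p1) ∧ (p3 ∨ ¬p4)   (distribute ∨ over ∧)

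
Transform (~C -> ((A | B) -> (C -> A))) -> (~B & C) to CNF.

(~C | ~B) & C & (~A | ~B)

(~C -> ((A | B) -> (C -> A))) -> (~B & C)
⇔ ~(~C -> ((A | B) -> (C -> A))) | (~B & C)   (eliminate ->)
⇔ ~(~~C | ((A | B) -> (C -> A))) | (~B & C)   (eliminate ->)
⇔ ~(~~C | ~(A | B) | (C -> A)) | (~B & C)   (eliminate ->)
⇔ ~(~~C | ~(A | B) | ~C | A) | (~B & C)   (eliminate ->)
⇔ (~~~C & ~~(A | B) & ~~C & ~A) | (~B & C)   (De Morgan)
⇔ (~C & ~~(A | B) & ~~C & ~A) | (~B & C)   (double negation)
⇔ (~C & (A | B) & ~~C & ~A) | (~B & C)   (double negation)
⇔ (~C & (A | B) & C & ~A) | (~B & C)   (double negation)
⇔ (~C | ~B) & (~C | C) & (A | B | ~B) & (A | B | C) & (C | ~B) & (C | C) & (~A | ~B) & (~A | C)   (distribute | over &)
⇔ (~C | ~B) & C & (~A | ~B)   (simplify)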